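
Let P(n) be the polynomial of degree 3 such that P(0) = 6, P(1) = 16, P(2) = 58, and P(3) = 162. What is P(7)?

Using the Lagrange interpolation formula with nodes 0, 1, 2, 3:
  L_0(n) = (n - 1)(n - 2)(n - 3) / -6
  L_1(n) = n(n - 2)(n - 3) / 2
  L_2(n) = n(n - 1)(n - 3) / -2
  L_3(n) = n(n - 1)(n - 2) / 6
Then P(n) = 6·L_0(n) + 16·L_1(n) + 58·L_2(n) + 162·L_3(n).
Expanding and collecting terms gives P(n) = 5n^3 + n^2 + 4n + 6.
Evaluating at n = 7: P(7) = 1798.

1798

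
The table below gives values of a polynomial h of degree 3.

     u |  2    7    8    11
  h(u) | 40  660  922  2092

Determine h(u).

Using the Lagrange interpolation formula with nodes 2, 7, 8, 11:
  L_0(u) = (u - 7)(u - 8)(u - 11) / -270
  L_1(u) = (u - 2)(u - 8)(u - 11) / 20
  L_2(u) = (u - 2)(u - 7)(u - 11) / -18
  L_3(u) = (u - 2)(u - 7)(u - 8) / 108
Then h(u) = 40·L_0(u) + 660·L_1(u) + 922·L_2(u) + 2092·L_3(u).
Expanding and collecting terms gives h(u) = u^3 + 6u^2 + 3u + 2.
Check: h(7) = 660. ✓

h(u) = u^3 + 6u^2 + 3u + 2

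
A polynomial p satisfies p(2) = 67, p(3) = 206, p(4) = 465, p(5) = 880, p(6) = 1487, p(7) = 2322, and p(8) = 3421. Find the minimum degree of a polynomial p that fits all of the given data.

Forward differences of the values at t = 2, 3, 4, 5, 6, 7, 8:
  p  : 67  206  465  880  1487  2322  3421
  Δ  : 139  259  415  607  835  1099
  Δ^2: 120  156  192  228  264
  Δ^3: 36  36  36  36
  Δ^4: 0  0  0
  Δ^5: 0  0
  Δ^6: 0
The third differences are constant (36) and nonzero, while all higher differences vanish, so the minimal degree is 3.

3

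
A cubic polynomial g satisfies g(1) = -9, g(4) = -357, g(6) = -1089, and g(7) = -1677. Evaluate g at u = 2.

-57

Using the Lagrange interpolation formula with nodes 1, 4, 6, 7:
  L_0(u) = (u - 4)(u - 6)(u - 7) / -90
  L_1(u) = (u - 1)(u - 6)(u - 7) / 18
  L_2(u) = (u - 1)(u - 4)(u - 7) / -10
  L_3(u) = (u - 1)(u - 4)(u - 6) / 18
Then g(u) = -9·L_0(u) - 357·L_1(u) - 1089·L_2(u) - 1677·L_3(u).
Expanding and collecting terms gives g(u) = -4u³ - 6u² - 2u + 3.
Evaluating at u = 2: g(2) = -57.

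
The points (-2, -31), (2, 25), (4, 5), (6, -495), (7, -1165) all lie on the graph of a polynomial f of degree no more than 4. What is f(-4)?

-395

Using the Lagrange interpolation formula with nodes -2, 2, 4, 6, 7:
  L_0(x) = (x - 2)(x - 4)(x - 6)(x - 7) / 1728
  L_1(x) = (x + 2)(x - 4)(x - 6)(x - 7) / -160
  L_2(x) = (x + 2)(x - 2)(x - 6)(x - 7) / 72
  L_3(x) = (x + 2)(x - 2)(x - 4)(x - 7) / -64
  L_4(x) = (x + 2)(x - 2)(x - 4)(x - 6) / 135
Then f(x) = -31·L_0(x) + 25·L_1(x) + 5·L_2(x) - 495·L_3(x) - 1165·L_4(x).
Expanding and collecting terms gives f(x) = -x^4 + 3x^3 + 4x^2 + 2x - 3.
Evaluating at x = -4: f(-4) = -395.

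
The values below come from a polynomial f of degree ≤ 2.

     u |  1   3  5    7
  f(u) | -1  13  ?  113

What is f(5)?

51

The 3 known points determine the degree-2 polynomial uniquely.
Write f(u) = au^2 + bu + c. Substituting each data point gives a linear system:
  a + b + c = -1
  9a + 3b + c = 13
  49a + 7b + c = 113
Solving the system yields a = 3, b = -5, c = 1.
So f(u) = 3u^2 - 5u + 1.
Then f(5) = 51.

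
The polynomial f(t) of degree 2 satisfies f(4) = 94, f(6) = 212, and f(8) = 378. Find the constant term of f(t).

Write f(t) = at^2 + bt + c. Substituting each data point gives a linear system:
  16a + 4b + c = 94
  36a + 6b + c = 212
  64a + 8b + c = 378
Solving the system yields a = 6, b = -1, c = 2.
So f(t) = 6t^2 - t + 2.
The constant term is 2.

2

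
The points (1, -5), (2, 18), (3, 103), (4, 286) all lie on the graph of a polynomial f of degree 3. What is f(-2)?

-62

Forward differences of the values at n = 1, 2, 3, 4:
  f  : -5  18  103  286
  Δ  : 23  85  183
  Δ^2: 62  98
  Δ^3: 36
The third differences are constant, confirming degree 3.
Interpolating (Newton forward form) and evaluating at n = -2 gives f(-2) = -62.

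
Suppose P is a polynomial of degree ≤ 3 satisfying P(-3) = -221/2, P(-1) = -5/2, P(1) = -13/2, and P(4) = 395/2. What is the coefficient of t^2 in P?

-2

Write P(t) = at^3 + bt^2 + ct + d. Substituting each data point gives a linear system:
  -27a + 9b - 3c + d = -221/2
  -a + b - c + d = -5/2
  a + b + c + d = -13/2
  64a + 16b + 4c + d = 395/2
Solving the system yields a = 4, b = -2, c = -6, d = -5/2.
So P(t) = 4t^3 - 2t^2 - 6t - 5/2.
The coefficient of t^2 is -2.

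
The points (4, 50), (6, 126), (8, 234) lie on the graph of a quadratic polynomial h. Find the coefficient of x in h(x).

-2

Write h(x) = ax^2 + bx + c. Substituting each data point gives a linear system:
  16a + 4b + c = 50
  36a + 6b + c = 126
  64a + 8b + c = 234
Solving the system yields a = 4, b = -2, c = -6.
So h(x) = 4x² - 2x - 6.
The coefficient of x is -2.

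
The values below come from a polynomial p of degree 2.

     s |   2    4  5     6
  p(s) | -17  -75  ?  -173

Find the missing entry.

The 3 known points determine the degree-2 polynomial uniquely.
Write p(s) = as^2 + bs + c. Substituting each data point gives a linear system:
  4a + 2b + c = -17
  16a + 4b + c = -75
  36a + 6b + c = -173
Solving the system yields a = -5, b = 1, c = 1.
So p(s) = -5s^2 + s + 1.
Then p(5) = -119.

-119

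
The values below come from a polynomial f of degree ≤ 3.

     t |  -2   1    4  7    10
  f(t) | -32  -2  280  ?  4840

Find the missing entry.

The 4 known points determine the degree-3 polynomial uniquely.
Write f(t) = at^3 + bt^2 + ct + d. Substituting each data point gives a linear system:
  -8a + 4b - 2c + d = -32
  a + b + c + d = -2
  64a + 16b + 4c + d = 280
  1000a + 100b + 10c + d = 4840
Solving the system yields a = 5, b = -1, c = -6, d = 0.
So f(t) = 5t^3 - t^2 - 6t.
Then f(7) = 1624.

1624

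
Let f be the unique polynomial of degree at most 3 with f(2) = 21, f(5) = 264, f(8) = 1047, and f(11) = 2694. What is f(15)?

Using the Lagrange interpolation formula with nodes 2, 5, 8, 11:
  L_0(n) = (n - 5)(n - 8)(n - 11) / -162
  L_1(n) = (n - 2)(n - 8)(n - 11) / 54
  L_2(n) = (n - 2)(n - 5)(n - 11) / -54
  L_3(n) = (n - 2)(n - 5)(n - 8) / 162
Then f(n) = 21·L_0(n) + 264·L_1(n) + 1047·L_2(n) + 2694·L_3(n).
Expanding and collecting terms gives f(n) = 2n³ + 3n - 1.
Evaluating at n = 15: f(15) = 6794.

6794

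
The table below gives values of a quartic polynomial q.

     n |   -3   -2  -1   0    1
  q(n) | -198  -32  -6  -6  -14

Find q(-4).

Forward differences of the values at n = -3, -2, -1, 0, 1:
  q  : -198  -32  -6  -6  -14
  Δ  : 166  26  0  -8
  Δ^2: -140  -26  -8
  Δ^3: 114  18
  Δ^4: -96
The fourth differences are constant, confirming degree 4.
Interpolating (Newton forward form) and evaluating at n = -4 gives q(-4) = -714.

-714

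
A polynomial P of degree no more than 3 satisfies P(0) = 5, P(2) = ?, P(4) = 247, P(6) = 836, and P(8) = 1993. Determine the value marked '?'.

34

The 4 known points determine the degree-3 polynomial uniquely.
Write P(n) = an^3 + bn^2 + cn + d. Substituting each data point gives a linear system:
  d = 5
  64a + 16b + 4c + d = 247
  216a + 36b + 6c + d = 836
  512a + 64b + 8c + d = 1993
Solving the system yields a = 4, b = -1, c = 1/2, d = 5.
So P(n) = 4n^3 - n^2 + (1/2)n + 5.
Then P(2) = 34.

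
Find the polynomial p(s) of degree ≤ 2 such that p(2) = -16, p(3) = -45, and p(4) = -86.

p(s) = -6s^2 + s + 6

Write p(s) = as^2 + bs + c. Substituting each data point gives a linear system:
  4a + 2b + c = -16
  9a + 3b + c = -45
  16a + 4b + c = -86
Solving the system yields a = -6, b = 1, c = 6.
So p(s) = -6s^2 + s + 6.
Check: p(2) = -16. ✓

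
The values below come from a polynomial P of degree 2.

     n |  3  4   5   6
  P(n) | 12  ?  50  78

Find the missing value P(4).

28

The 3 known points determine the degree-2 polynomial uniquely.
Write P(n) = an^2 + bn + c. Substituting each data point gives a linear system:
  9a + 3b + c = 12
  25a + 5b + c = 50
  36a + 6b + c = 78
Solving the system yields a = 3, b = -5, c = 0.
So P(n) = 3n² - 5n.
Then P(4) = 28.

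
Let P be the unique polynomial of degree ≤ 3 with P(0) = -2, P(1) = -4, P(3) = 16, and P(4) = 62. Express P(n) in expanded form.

Using the Lagrange interpolation formula with nodes 0, 1, 3, 4:
  L_0(n) = (n - 1)(n - 3)(n - 4) / -12
  L_1(n) = n(n - 3)(n - 4) / 6
  L_2(n) = n(n - 1)(n - 4) / -6
  L_3(n) = n(n - 1)(n - 3) / 12
Then P(n) = -2·L_0(n) - 4·L_1(n) + 16·L_2(n) + 62·L_3(n).
Expanding and collecting terms gives P(n) = 2n^3 - 4n^2 - 2.
Check: P(0) = -2. ✓

P(n) = 2n^3 - 4n^2 - 2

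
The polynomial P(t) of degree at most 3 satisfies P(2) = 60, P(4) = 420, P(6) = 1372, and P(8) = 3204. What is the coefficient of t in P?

0

Write P(t) = at^3 + bt^2 + ct + d. Substituting each data point gives a linear system:
  8a + 4b + 2c + d = 60
  64a + 16b + 4c + d = 420
  216a + 36b + 6c + d = 1372
  512a + 64b + 8c + d = 3204
Solving the system yields a = 6, b = 2, c = 0, d = 4.
So P(t) = 6t^3 + 2t^2 + 4.
The coefficient of t is 0.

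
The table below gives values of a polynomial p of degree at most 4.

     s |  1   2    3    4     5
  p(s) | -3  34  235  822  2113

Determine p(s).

Using the Lagrange interpolation formula with nodes 1, 2, 3, 4, 5:
  L_0(s) = (s - 2)(s - 3)(s - 4)(s - 5) / 24
  L_1(s) = (s - 1)(s - 3)(s - 4)(s - 5) / -6
  L_2(s) = (s - 1)(s - 2)(s - 4)(s - 5) / 4
  L_3(s) = (s - 1)(s - 2)(s - 3)(s - 5) / -6
  L_4(s) = (s - 1)(s - 2)(s - 3)(s - 4) / 24
Then p(s) = -3·L_0(s) + 34·L_1(s) + 235·L_2(s) + 822·L_3(s) + 2113·L_4(s).
Expanding and collecting terms gives p(s) = 4s⁴ - 3s³ - 2s - 2.
Check: p(4) = 822. ✓

p(s) = 4s^4 - 3s^3 - 2s - 2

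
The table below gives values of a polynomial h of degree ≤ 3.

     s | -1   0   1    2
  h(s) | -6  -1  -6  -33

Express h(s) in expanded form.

Write h(s) = as^3 + bs^2 + cs + d. Substituting each data point gives a linear system:
  -a + b - c + d = -6
  d = -1
  a + b + c + d = -6
  8a + 4b + 2c + d = -33
Solving the system yields a = -2, b = -5, c = 2, d = -1.
So h(s) = -2s^3 - 5s^2 + 2s - 1.
Check: h(0) = -1. ✓

h(s) = -2s^3 - 5s^2 + 2s - 1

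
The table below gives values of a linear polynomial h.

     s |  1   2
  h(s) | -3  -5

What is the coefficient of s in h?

Write h(s) = as + b. Substituting each data point gives a linear system:
  a + b = -3
  2a + b = -5
Solving the system yields a = -2, b = -1.
So h(s) = -2s - 1.
The leading coefficient is -2.

-2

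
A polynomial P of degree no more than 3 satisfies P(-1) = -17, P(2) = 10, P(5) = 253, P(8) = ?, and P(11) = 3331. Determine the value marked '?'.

1198

On equispaced nodes a degree-3 polynomial has vanishing fourth forward difference, so
  P(-1) - 4·P(2) + 6·P(5) - 4·P(8) + P(11) = 0.
Substituting the known values and solving for P(8):
  -4·P(8) = -4792
  P(8) = 1198.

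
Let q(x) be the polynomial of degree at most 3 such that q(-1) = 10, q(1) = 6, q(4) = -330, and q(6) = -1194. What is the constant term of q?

Write q(x) = ax^3 + bx^2 + cx + d. Substituting each data point gives a linear system:
  -a + b - c + d = 10
  a + b + c + d = 6
  64a + 16b + 4c + d = -330
  216a + 36b + 6c + d = -1194
Solving the system yields a = -6, b = 2, c = 4, d = 6.
So q(x) = -6x^3 + 2x^2 + 4x + 6.
The constant term is 6.

6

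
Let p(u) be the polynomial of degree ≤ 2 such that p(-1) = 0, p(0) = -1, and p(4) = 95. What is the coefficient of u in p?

Write p(u) = au^2 + bu + c. Substituting each data point gives a linear system:
  a - b + c = 0
  c = -1
  16a + 4b + c = 95
Solving the system yields a = 5, b = 4, c = -1.
So p(u) = 5u^2 + 4u - 1.
The coefficient of u is 4.

4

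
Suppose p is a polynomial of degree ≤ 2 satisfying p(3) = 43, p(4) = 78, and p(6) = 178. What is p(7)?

243

Using the Lagrange interpolation formula with nodes 3, 4, 6:
  L_0(t) = (t - 4)(t - 6) / 3
  L_1(t) = (t - 3)(t - 6) / -2
  L_2(t) = (t - 3)(t - 4) / 6
Then p(t) = 43·L_0(t) + 78·L_1(t) + 178·L_2(t).
Expanding and collecting terms gives p(t) = 5t² - 2.
Evaluating at t = 7: p(7) = 243.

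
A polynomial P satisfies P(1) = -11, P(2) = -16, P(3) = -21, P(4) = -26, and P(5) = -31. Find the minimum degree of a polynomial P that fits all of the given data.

1

Forward differences of the values at n = 1, 2, 3, 4, 5:
  P  : -11  -16  -21  -26  -31
  Δ  : -5  -5  -5  -5
  Δ^2: 0  0  0
  Δ^3: 0  0
  Δ^4: 0
The first differences are constant (-5) and nonzero, while all higher differences vanish, so the minimal degree is 1.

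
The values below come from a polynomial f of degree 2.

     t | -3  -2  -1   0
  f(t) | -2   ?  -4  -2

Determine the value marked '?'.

-4

The 3 known points determine the degree-2 polynomial uniquely.
Write f(t) = at^2 + bt + c. Substituting each data point gives a linear system:
  9a - 3b + c = -2
  a - b + c = -4
  c = -2
Solving the system yields a = 1, b = 3, c = -2.
So f(t) = t^2 + 3t - 2.
Then f(-2) = -4.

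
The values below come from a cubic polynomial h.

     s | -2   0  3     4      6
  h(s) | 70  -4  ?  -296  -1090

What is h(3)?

The 4 known points determine the degree-3 polynomial uniquely.
Write h(s) = as^3 + bs^2 + cs + d. Substituting each data point gives a linear system:
  -8a + 4b - 2c + d = 70
  d = -4
  64a + 16b + 4c + d = -296
  216a + 36b + 6c + d = -1090
Solving the system yields a = -6, b = 6, c = -1, d = -4.
So h(s) = -6s^3 + 6s^2 - s - 4.
Then h(3) = -115.

-115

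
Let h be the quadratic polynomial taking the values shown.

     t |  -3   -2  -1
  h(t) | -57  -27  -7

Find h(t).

Write h(t) = at^2 + bt + c. Substituting each data point gives a linear system:
  9a - 3b + c = -57
  4a - 2b + c = -27
  a - b + c = -7
Solving the system yields a = -5, b = 5, c = 3.
So h(t) = -5t² + 5t + 3.
Check: h(-2) = -27. ✓

h(t) = -5t^2 + 5t + 3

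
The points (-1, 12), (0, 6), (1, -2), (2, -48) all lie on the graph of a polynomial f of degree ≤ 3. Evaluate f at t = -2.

Using the Lagrange interpolation formula with nodes -1, 0, 1, 2:
  L_0(t) = t(t - 1)(t - 2) / -6
  L_1(t) = (t + 1)(t - 1)(t - 2) / 2
  L_2(t) = (t + 1)t(t - 2) / -2
  L_3(t) = (t + 1)t(t - 1) / 6
Then f(t) = 12·L_0(t) + 6·L_1(t) - 2·L_2(t) - 48·L_3(t).
Expanding and collecting terms gives f(t) = -6t³ - t² - t + 6.
Evaluating at t = -2: f(-2) = 52.

52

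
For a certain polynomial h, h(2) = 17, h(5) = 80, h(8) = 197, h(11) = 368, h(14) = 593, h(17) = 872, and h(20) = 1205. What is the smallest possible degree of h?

Forward differences of the values at u = 2, 5, 8, 11, 14, 17, 20:
  h  : 17  80  197  368  593  872  1205
  Δ  : 63  117  171  225  279  333
  Δ^2: 54  54  54  54  54
  Δ^3: 0  0  0  0
  Δ^4: 0  0  0
  Δ^5: 0  0
  Δ^6: 0
The second differences are constant (54) and nonzero, while all higher differences vanish, so the minimal degree is 2.

2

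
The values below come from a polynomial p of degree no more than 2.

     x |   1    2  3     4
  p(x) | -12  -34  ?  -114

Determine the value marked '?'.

On equispaced nodes a degree-2 polynomial has vanishing third forward difference, so
  - p(1) + 3·p(2) - 3·p(3) + p(4) = 0.
Substituting the known values and solving for p(3):
  -3·p(3) = 204
  p(3) = -68.

-68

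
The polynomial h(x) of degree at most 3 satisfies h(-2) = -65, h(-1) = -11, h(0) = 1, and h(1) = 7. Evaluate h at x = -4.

-443

Forward differences of the values at x = -2, -1, 0, 1:
  h  : -65  -11  1  7
  Δ  : 54  12  6
  Δ^2: -42  -6
  Δ^3: 36
The third differences are constant, confirming degree 3.
Interpolating (Newton forward form) and evaluating at x = -4 gives h(-4) = -443.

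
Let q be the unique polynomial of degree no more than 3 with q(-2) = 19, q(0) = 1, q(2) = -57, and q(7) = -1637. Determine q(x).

Using the Lagrange interpolation formula with nodes -2, 0, 2, 7:
  L_0(x) = x(x - 2)(x - 7) / -72
  L_1(x) = (x + 2)(x - 2)(x - 7) / 28
  L_2(x) = (x + 2)x(x - 7) / -40
  L_3(x) = (x + 2)x(x - 2) / 315
Then q(x) = 19·L_0(x) + 1·L_1(x) - 57·L_2(x) - 1637·L_3(x).
Expanding and collecting terms gives q(x) = -4x^3 - 5x^2 - 3x + 1.
Check: q(2) = -57. ✓

q(x) = -4x^3 - 5x^2 - 3x + 1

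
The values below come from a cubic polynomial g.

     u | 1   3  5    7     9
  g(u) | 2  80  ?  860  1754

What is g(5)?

334

On equispaced nodes a degree-3 polynomial has vanishing fourth forward difference, so
  g(1) - 4·g(3) + 6·g(5) - 4·g(7) + g(9) = 0.
Substituting the known values and solving for g(5):
  6·g(5) = 2004
  g(5) = 334.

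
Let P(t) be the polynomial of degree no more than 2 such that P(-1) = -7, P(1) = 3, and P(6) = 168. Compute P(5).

Write P(t) = at^2 + bt + c. Substituting each data point gives a linear system:
  a - b + c = -7
  a + b + c = 3
  36a + 6b + c = 168
Solving the system yields a = 4, b = 5, c = -6.
So P(t) = 4t^2 + 5t - 6.
Then P(5) = 119.

119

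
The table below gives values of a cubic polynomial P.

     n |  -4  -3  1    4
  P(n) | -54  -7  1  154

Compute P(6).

506

Using the Lagrange interpolation formula with nodes -4, -3, 1, 4:
  L_0(n) = (n + 3)(n - 1)(n - 4) / -40
  L_1(n) = (n + 4)(n - 1)(n - 4) / 28
  L_2(n) = (n + 4)(n + 3)(n - 4) / -60
  L_3(n) = (n + 4)(n + 3)(n - 1) / 168
Then P(n) = -54·L_0(n) - 7·L_1(n) + 1·L_2(n) + 154·L_3(n).
Expanding and collecting terms gives P(n) = 2n³ + 3n² - 6n + 2.
Evaluating at n = 6: P(6) = 506.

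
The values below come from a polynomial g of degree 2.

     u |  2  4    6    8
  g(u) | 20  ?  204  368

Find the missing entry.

88

On equispaced nodes a degree-2 polynomial has vanishing third forward difference, so
  - g(2) + 3·g(4) - 3·g(6) + g(8) = 0.
Substituting the known values and solving for g(4):
  3·g(4) = 264
  g(4) = 88.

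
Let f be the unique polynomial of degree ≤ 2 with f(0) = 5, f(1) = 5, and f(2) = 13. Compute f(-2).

Using the Lagrange interpolation formula with nodes 0, 1, 2:
  L_0(t) = (t - 1)(t - 2) / 2
  L_1(t) = t(t - 2) / -1
  L_2(t) = t(t - 1) / 2
Then f(t) = 5·L_0(t) + 5·L_1(t) + 13·L_2(t).
Expanding and collecting terms gives f(t) = 4t² - 4t + 5.
Evaluating at t = -2: f(-2) = 29.

29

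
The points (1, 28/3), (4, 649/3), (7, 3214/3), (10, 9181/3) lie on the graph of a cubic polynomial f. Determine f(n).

Write f(n) = an^3 + bn^2 + cn + d. Substituting each data point gives a linear system:
  a + b + c + d = 28/3
  64a + 16b + 4c + d = 649/3
  343a + 49b + 7c + d = 3214/3
  1000a + 100b + 10c + d = 9181/3
Solving the system yields a = 3, b = 0, c = 6, d = 1/3.
So f(n) = 3n^3 + 6n + 1/3.
Check: f(7) = 3214/3. ✓

f(n) = 3n^3 + 6n + 1/3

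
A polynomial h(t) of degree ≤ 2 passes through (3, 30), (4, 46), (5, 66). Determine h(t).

h(t) = 2t^2 + 2t + 6

Write h(t) = at^2 + bt + c. Substituting each data point gives a linear system:
  9a + 3b + c = 30
  16a + 4b + c = 46
  25a + 5b + c = 66
Solving the system yields a = 2, b = 2, c = 6.
So h(t) = 2t^2 + 2t + 6.
Check: h(5) = 66. ✓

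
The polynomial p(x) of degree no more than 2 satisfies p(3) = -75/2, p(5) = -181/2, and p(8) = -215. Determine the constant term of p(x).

Write p(x) = ax^2 + bx + c. Substituting each data point gives a linear system:
  9a + 3b + c = -75/2
  25a + 5b + c = -181/2
  64a + 8b + c = -215
Solving the system yields a = -3, b = -5/2, c = -3.
So p(x) = -3x² - (5/2)x - 3.
The constant term is -3.

-3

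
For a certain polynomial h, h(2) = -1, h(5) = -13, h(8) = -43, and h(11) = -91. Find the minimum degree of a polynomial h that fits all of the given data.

2

Forward differences of the values at x = 2, 5, 8, 11:
  h  : -1  -13  -43  -91
  Δ  : -12  -30  -48
  Δ^2: -18  -18
  Δ^3: 0
The second differences are constant (-18) and nonzero, while all higher differences vanish, so the minimal degree is 2.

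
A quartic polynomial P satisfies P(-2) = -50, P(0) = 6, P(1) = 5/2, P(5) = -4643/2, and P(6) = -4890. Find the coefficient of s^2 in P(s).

5/2

Write P(s) = as^4 + bs^3 + cs^2 + ds + e. Substituting each data point gives a linear system:
  16a - 8b + 4c - 2d + e = -50
  e = 6
  a + b + c + d + e = 5/2
  625a + 125b + 25c + 5d + e = -4643/2
  1296a + 216b + 36c + 6d + e = -4890
Solving the system yields a = -4, b = 1, c = 5/2, d = -3, e = 6.
So P(s) = -4s^4 + s^3 + (5/2)s^2 - 3s + 6.
The coefficient of s^2 is 5/2.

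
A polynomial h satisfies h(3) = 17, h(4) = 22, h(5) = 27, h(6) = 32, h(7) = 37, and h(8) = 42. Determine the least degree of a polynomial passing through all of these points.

1

Forward differences of the values at x = 3, 4, 5, 6, 7, 8:
  h  : 17  22  27  32  37  42
  Δ  : 5  5  5  5  5
  Δ^2: 0  0  0  0
  Δ^3: 0  0  0
  Δ^4: 0  0
  Δ^5: 0
The first differences are constant (5) and nonzero, while all higher differences vanish, so the minimal degree is 1.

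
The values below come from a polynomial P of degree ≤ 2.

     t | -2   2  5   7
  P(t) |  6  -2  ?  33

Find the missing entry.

The 3 known points determine the degree-2 polynomial uniquely.
Write P(t) = at^2 + bt + c. Substituting each data point gives a linear system:
  4a - 2b + c = 6
  4a + 2b + c = -2
  49a + 7b + c = 33
Solving the system yields a = 1, b = -2, c = -2.
So P(t) = t^2 - 2t - 2.
Then P(5) = 13.

13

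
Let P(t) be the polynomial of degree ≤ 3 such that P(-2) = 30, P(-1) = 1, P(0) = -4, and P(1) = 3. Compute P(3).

Forward differences of the values at t = -2, -1, 0, 1:
  P  : 30  1  -4  3
  Δ  : -29  -5  7
  Δ^2: 24  12
  Δ^3: -12
The third differences are constant, confirming degree 3.
Interpolating (Newton forward form) and evaluating at t = 3 gives P(3) = 5.

5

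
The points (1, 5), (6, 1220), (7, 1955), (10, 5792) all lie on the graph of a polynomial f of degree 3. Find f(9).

Write f(n) = an^3 + bn^2 + cn + d. Substituting each data point gives a linear system:
  a + b + c + d = 5
  216a + 36b + 6c + d = 1220
  343a + 49b + 7c + d = 1955
  1000a + 100b + 10c + d = 5792
Solving the system yields a = 6, b = -2, c = -1, d = 2.
So f(n) = 6n³ - 2n² - n + 2.
Then f(9) = 4205.

4205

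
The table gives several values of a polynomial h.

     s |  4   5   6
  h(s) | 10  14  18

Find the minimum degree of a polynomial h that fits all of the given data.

1

Forward differences of the values at s = 4, 5, 6:
  h  : 10  14  18
  Δ  : 4  4
  Δ^2: 0
The first differences are constant (4) and nonzero, while all higher differences vanish, so the minimal degree is 1.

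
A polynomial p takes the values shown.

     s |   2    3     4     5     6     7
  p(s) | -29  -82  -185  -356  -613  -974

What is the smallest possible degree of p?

3

Forward differences of the values at s = 2, 3, 4, 5, 6, 7:
  p  : -29  -82  -185  -356  -613  -974
  Δ  : -53  -103  -171  -257  -361
  Δ^2: -50  -68  -86  -104
  Δ^3: -18  -18  -18
  Δ^4: 0  0
  Δ^5: 0
The third differences are constant (-18) and nonzero, while all higher differences vanish, so the minimal degree is 3.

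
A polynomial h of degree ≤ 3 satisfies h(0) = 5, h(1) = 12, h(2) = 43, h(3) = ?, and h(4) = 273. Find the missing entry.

122

On equispaced nodes a degree-3 polynomial has vanishing fourth forward difference, so
  h(0) - 4·h(1) + 6·h(2) - 4·h(3) + h(4) = 0.
Substituting the known values and solving for h(3):
  -4·h(3) = -488
  h(3) = 122.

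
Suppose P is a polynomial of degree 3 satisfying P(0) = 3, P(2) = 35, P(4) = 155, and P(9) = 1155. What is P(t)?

Write P(t) = at^3 + bt^2 + ct + d. Substituting each data point gives a linear system:
  d = 3
  8a + 4b + 2c + d = 35
  64a + 16b + 4c + d = 155
  729a + 81b + 9c + d = 1155
Solving the system yields a = 1, b = 5, c = 2, d = 3.
So P(t) = t³ + 5t² + 2t + 3.
Check: P(9) = 1155. ✓

P(t) = t^3 + 5t^2 + 2t + 3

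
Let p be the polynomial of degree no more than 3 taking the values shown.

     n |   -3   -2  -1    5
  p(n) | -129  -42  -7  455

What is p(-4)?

Write p(n) = an^3 + bn^2 + cn + d. Substituting each data point gives a linear system:
  -27a + 9b - 3c + d = -129
  -8a + 4b - 2c + d = -42
  -a + b - c + d = -7
  125a + 25b + 5c + d = 455
Solving the system yields a = 4, b = -2, c = 1, d = 0.
So p(n) = 4n^3 - 2n^2 + n.
Then p(-4) = -292.

-292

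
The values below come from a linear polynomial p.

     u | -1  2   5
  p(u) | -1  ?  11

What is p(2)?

5

On equispaced nodes a degree-1 polynomial has vanishing second forward difference, so
  p(-1) - 2·p(2) + p(5) = 0.
Substituting the known values and solving for p(2):
  -2·p(2) = -10
  p(2) = 5.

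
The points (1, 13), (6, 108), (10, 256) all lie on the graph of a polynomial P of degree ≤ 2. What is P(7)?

Write P(x) = ax^2 + bx + c. Substituting each data point gives a linear system:
  a + b + c = 13
  36a + 6b + c = 108
  100a + 10b + c = 256
Solving the system yields a = 2, b = 5, c = 6.
So P(x) = 2x² + 5x + 6.
Then P(7) = 139.

139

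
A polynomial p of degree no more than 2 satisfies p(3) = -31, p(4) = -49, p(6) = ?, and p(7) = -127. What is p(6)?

-97

The 3 known points determine the degree-2 polynomial uniquely.
Write p(u) = au^2 + bu + c. Substituting each data point gives a linear system:
  9a + 3b + c = -31
  16a + 4b + c = -49
  49a + 7b + c = -127
Solving the system yields a = -2, b = -4, c = -1.
So p(u) = -2u^2 - 4u - 1.
Then p(6) = -97.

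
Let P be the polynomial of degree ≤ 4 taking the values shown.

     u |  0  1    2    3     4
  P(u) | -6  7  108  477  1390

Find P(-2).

Write P(u) = au^4 + bu^3 + cu^2 + du + e. Substituting each data point gives a linear system:
  e = -6
  a + b + c + d + e = 7
  16a + 8b + 4c + 2d + e = 108
  81a + 27b + 9c + 3d + e = 477
  256a + 64b + 16c + 4d + e = 1390
Solving the system yields a = 4, b = 6, c = -2, d = 5, e = -6.
So P(u) = 4u⁴ + 6u³ - 2u² + 5u - 6.
Then P(-2) = -8.

-8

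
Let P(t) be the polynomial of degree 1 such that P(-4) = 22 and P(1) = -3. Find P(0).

Using the Lagrange interpolation formula with nodes -4, 1:
  L_0(t) = (t - 1) / -5
  L_1(t) = (t + 4) / 5
Then P(t) = 22·L_0(t) - 3·L_1(t).
Expanding and collecting terms gives P(t) = -5t + 2.
Evaluating at t = 0: P(0) = 2.

2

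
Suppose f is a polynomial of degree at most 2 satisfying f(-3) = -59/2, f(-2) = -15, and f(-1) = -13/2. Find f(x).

f(x) = -3x^2 - (1/2)x - 4

Write f(x) = ax^2 + bx + c. Substituting each data point gives a linear system:
  9a - 3b + c = -59/2
  4a - 2b + c = -15
  a - b + c = -13/2
Solving the system yields a = -3, b = -1/2, c = -4.
So f(x) = -3x^2 - (1/2)x - 4.
Check: f(-3) = -59/2. ✓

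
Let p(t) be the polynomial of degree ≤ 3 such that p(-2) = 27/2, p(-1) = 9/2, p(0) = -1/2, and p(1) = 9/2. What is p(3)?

Write p(t) = at^3 + bt^2 + ct + d. Substituting each data point gives a linear system:
  -8a + 4b - 2c + d = 27/2
  -a + b - c + d = 9/2
  d = -1/2
  a + b + c + d = 9/2
Solving the system yields a = 1, b = 5, c = -1, d = -1/2.
So p(t) = t³ + 5t² - t - 1/2.
Then p(3) = 137/2.

137/2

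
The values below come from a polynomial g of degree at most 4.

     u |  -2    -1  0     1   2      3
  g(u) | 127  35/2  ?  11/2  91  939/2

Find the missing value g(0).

The 5 known points determine the degree-4 polynomial uniquely.
Write g(u) = au^4 + bu^3 + cu^2 + du + e. Substituting each data point gives a linear system:
  16a - 8b + 4c - 2d + e = 127
  a - b + c - d + e = 35/2
  a + b + c + d + e = 11/2
  16a + 8b + 4c + 2d + e = 91
  81a + 27b + 9c + 3d + e = 939/2
Solving the system yields a = 6, b = -1, c = 5/2, d = -5, e = 3.
So g(u) = 6u⁴ - u³ + (5/2)u² - 5u + 3.
Then g(0) = 3.

3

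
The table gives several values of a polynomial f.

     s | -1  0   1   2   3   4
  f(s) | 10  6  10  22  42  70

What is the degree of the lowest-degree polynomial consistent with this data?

2

Forward differences of the values at s = -1, 0, 1, 2, 3, 4:
  f  : 10  6  10  22  42  70
  Δ  : -4  4  12  20  28
  Δ^2: 8  8  8  8
  Δ^3: 0  0  0
  Δ^4: 0  0
  Δ^5: 0
The second differences are constant (8) and nonzero, while all higher differences vanish, so the minimal degree is 2.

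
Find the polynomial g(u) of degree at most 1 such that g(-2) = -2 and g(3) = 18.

g(u) = 4u + 6

Write g(u) = au + b. Substituting each data point gives a linear system:
  -2a + b = -2
  3a + b = 18
Solving the system yields a = 4, b = 6.
So g(u) = 4u + 6.
Check: g(-2) = -2. ✓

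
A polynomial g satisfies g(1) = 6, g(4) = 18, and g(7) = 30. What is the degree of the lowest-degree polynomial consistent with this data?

Forward differences of the values at n = 1, 4, 7:
  g  : 6  18  30
  Δ  : 12  12
  Δ^2: 0
The first differences are constant (12) and nonzero, while all higher differences vanish, so the minimal degree is 1.

1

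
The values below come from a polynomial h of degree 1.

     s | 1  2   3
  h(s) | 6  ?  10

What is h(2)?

8

On equispaced nodes a degree-1 polynomial has vanishing second forward difference, so
  h(1) - 2·h(2) + h(3) = 0.
Substituting the known values and solving for h(2):
  -2·h(2) = -16
  h(2) = 8.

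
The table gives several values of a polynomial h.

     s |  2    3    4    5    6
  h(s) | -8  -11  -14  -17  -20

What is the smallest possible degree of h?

1

Forward differences of the values at s = 2, 3, 4, 5, 6:
  h  : -8  -11  -14  -17  -20
  Δ  : -3  -3  -3  -3
  Δ^2: 0  0  0
  Δ^3: 0  0
  Δ^4: 0
The first differences are constant (-3) and nonzero, while all higher differences vanish, so the minimal degree is 1.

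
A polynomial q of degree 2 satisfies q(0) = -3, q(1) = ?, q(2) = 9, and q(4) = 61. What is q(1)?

-2

The 3 known points determine the degree-2 polynomial uniquely.
Write q(x) = ax^2 + bx + c. Substituting each data point gives a linear system:
  c = -3
  4a + 2b + c = 9
  16a + 4b + c = 61
Solving the system yields a = 5, b = -4, c = -3.
So q(x) = 5x^2 - 4x - 3.
Then q(1) = -2.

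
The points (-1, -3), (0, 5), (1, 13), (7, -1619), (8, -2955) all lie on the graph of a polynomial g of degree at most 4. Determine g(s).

Write g(s) = as^4 + bs^3 + cs^2 + ds + e. Substituting each data point gives a linear system:
  a - b + c - d + e = -3
  e = 5
  a + b + c + d + e = 13
  2401a + 343b + 49c + 7d + e = -1619
  4096a + 512b + 64c + 8d + e = -2955
Solving the system yields a = -1, b = 2, c = 1, d = 6, e = 5.
So g(s) = -s⁴ + 2s³ + s² + 6s + 5.
Check: g(0) = 5. ✓

g(s) = -s^4 + 2s^3 + s^2 + 6s + 5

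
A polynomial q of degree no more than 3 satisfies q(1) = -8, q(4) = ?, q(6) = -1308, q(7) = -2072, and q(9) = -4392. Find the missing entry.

The 4 known points determine the degree-3 polynomial uniquely.
Write q(s) = as^3 + bs^2 + cs + d. Substituting each data point gives a linear system:
  a + b + c + d = -8
  216a + 36b + 6c + d = -1308
  343a + 49b + 7c + d = -2072
  729a + 81b + 9c + d = -4392
Solving the system yields a = -6, b = 0, c = -2, d = 0.
So q(s) = -6s³ - 2s.
Then q(4) = -392.

-392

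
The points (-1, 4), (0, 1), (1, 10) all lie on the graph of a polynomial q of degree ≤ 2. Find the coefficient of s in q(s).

Write q(s) = as^2 + bs + c. Substituting each data point gives a linear system:
  a - b + c = 4
  c = 1
  a + b + c = 10
Solving the system yields a = 6, b = 3, c = 1.
So q(s) = 6s² + 3s + 1.
The coefficient of s is 3.

3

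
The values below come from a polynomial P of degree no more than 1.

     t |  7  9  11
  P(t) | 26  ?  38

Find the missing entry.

32

The 2 known points determine the degree-1 polynomial uniquely.
Write P(t) = at + b. Substituting each data point gives a linear system:
  7a + b = 26
  11a + b = 38
Solving the system yields a = 3, b = 5.
So P(t) = 3t + 5.
Then P(9) = 32.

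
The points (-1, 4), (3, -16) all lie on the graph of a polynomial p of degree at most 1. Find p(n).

Using the Lagrange interpolation formula with nodes -1, 3:
  L_0(n) = (n - 3) / -4
  L_1(n) = (n + 1) / 4
Then p(n) = 4·L_0(n) - 16·L_1(n).
Expanding and collecting terms gives p(n) = -5n - 1.
Check: p(3) = -16. ✓

p(n) = -5n - 1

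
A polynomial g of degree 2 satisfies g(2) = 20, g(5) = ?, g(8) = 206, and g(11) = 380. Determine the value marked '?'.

On equispaced nodes a degree-2 polynomial has vanishing third forward difference, so
  - g(2) + 3·g(5) - 3·g(8) + g(11) = 0.
Substituting the known values and solving for g(5):
  3·g(5) = 258
  g(5) = 86.

86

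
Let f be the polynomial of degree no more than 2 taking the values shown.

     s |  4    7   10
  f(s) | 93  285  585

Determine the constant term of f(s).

5

Write f(s) = as^2 + bs + c. Substituting each data point gives a linear system:
  16a + 4b + c = 93
  49a + 7b + c = 285
  100a + 10b + c = 585
Solving the system yields a = 6, b = -2, c = 5.
So f(s) = 6s² - 2s + 5.
The constant term is 5.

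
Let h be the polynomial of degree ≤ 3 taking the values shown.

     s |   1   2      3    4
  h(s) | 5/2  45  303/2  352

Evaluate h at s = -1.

Forward differences of the values at s = 1, 2, 3, 4:
  h  : 5/2  45  303/2  352
  Δ  : 85/2  213/2  401/2
  Δ^2: 64  94
  Δ^3: 30
The third differences are constant, confirming degree 3.
Interpolating (Newton forward form) and evaluating at s = -1 gives h(-1) = -21/2.

-21/2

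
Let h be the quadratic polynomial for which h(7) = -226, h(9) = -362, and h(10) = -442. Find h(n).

h(n) = -4n^2 - 4n - 2

Using the Lagrange interpolation formula with nodes 7, 9, 10:
  L_0(n) = (n - 9)(n - 10) / 6
  L_1(n) = (n - 7)(n - 10) / -2
  L_2(n) = (n - 7)(n - 9) / 3
Then h(n) = -226·L_0(n) - 362·L_1(n) - 442·L_2(n).
Expanding and collecting terms gives h(n) = -4n^2 - 4n - 2.
Check: h(10) = -442. ✓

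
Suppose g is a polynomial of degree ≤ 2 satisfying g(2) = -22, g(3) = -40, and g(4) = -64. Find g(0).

Using the Lagrange interpolation formula with nodes 2, 3, 4:
  L_0(x) = (x - 3)(x - 4) / 2
  L_1(x) = (x - 2)(x - 4) / -1
  L_2(x) = (x - 2)(x - 3) / 2
Then g(x) = -22·L_0(x) - 40·L_1(x) - 64·L_2(x).
Expanding and collecting terms gives g(x) = -3x² - 3x - 4.
Evaluating at x = 0: g(0) = -4.

-4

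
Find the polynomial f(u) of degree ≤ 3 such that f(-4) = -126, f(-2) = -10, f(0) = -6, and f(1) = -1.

Write f(u) = au^3 + bu^2 + cu + d. Substituting each data point gives a linear system:
  -64a + 16b - 4c + d = -126
  -8a + 4b - 2c + d = -10
  d = -6
  a + b + c + d = -1
Solving the system yields a = 3, b = 4, c = -2, d = -6.
So f(u) = 3u³ + 4u² - 2u - 6.
Check: f(0) = -6. ✓

f(u) = 3u^3 + 4u^2 - 2u - 6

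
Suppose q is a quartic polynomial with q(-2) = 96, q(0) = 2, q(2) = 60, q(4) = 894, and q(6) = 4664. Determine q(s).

Write q(s) = as^4 + bs^3 + cs^2 + ds + e. Substituting each data point gives a linear system:
  16a - 8b + 4c - 2d + e = 96
  e = 2
  16a + 8b + 4c + 2d + e = 60
  256a + 64b + 16c + 4d + e = 894
  1296a + 216b + 36c + 6d + e = 4664
Solving the system yields a = 4, b = -3, c = 3, d = 3, e = 2.
So q(s) = 4s^4 - 3s^3 + 3s^2 + 3s + 2.
Check: q(0) = 2. ✓

q(s) = 4s^4 - 3s^3 + 3s^2 + 3s + 2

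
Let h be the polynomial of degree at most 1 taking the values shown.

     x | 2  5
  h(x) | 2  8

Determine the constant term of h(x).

-2

Write h(x) = ax + b. Substituting each data point gives a linear system:
  2a + b = 2
  5a + b = 8
Solving the system yields a = 2, b = -2.
So h(x) = 2x - 2.
The constant term is -2.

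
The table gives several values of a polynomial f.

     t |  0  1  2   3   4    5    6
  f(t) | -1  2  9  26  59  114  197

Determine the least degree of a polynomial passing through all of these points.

Forward differences of the values at t = 0, 1, 2, 3, 4, 5, 6:
  f  : -1  2  9  26  59  114  197
  Δ  : 3  7  17  33  55  83
  Δ^2: 4  10  16  22  28
  Δ^3: 6  6  6  6
  Δ^4: 0  0  0
  Δ^5: 0  0
  Δ^6: 0
The third differences are constant (6) and nonzero, while all higher differences vanish, so the minimal degree is 3.

3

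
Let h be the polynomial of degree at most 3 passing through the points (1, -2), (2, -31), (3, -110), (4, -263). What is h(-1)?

Write h(s) = as^3 + bs^2 + cs + d. Substituting each data point gives a linear system:
  a + b + c + d = -2
  8a + 4b + 2c + d = -31
  27a + 9b + 3c + d = -110
  64a + 16b + 4c + d = -263
Solving the system yields a = -4, b = -1, c = 2, d = 1.
So h(s) = -4s^3 - s^2 + 2s + 1.
Then h(-1) = 2.

2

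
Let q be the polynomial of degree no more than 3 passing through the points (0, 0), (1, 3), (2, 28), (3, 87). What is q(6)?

Write q(t) = at^3 + bt^2 + ct + d. Substituting each data point gives a linear system:
  d = 0
  a + b + c + d = 3
  8a + 4b + 2c + d = 28
  27a + 9b + 3c + d = 87
Solving the system yields a = 2, b = 5, c = -4, d = 0.
So q(t) = 2t^3 + 5t^2 - 4t.
Then q(6) = 588.

588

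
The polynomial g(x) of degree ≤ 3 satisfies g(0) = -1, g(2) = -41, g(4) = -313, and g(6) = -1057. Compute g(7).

Using the Lagrange interpolation formula with nodes 0, 2, 4, 6:
  L_0(x) = (x - 2)(x - 4)(x - 6) / -48
  L_1(x) = x(x - 4)(x - 6) / 16
  L_2(x) = x(x - 2)(x - 6) / -16
  L_3(x) = x(x - 2)(x - 4) / 48
Then g(x) = -1·L_0(x) - 41·L_1(x) - 313·L_2(x) - 1057·L_3(x).
Expanding and collecting terms gives g(x) = -5x³ + x² - 2x - 1.
Evaluating at x = 7: g(7) = -1681.

-1681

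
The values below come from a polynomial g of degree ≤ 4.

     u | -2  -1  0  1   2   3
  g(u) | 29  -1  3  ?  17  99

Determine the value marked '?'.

The 5 known points determine the degree-4 polynomial uniquely.
Write g(u) = au^4 + bu^3 + cu^2 + du + e. Substituting each data point gives a linear system:
  16a - 8b + 4c - 2d + e = 29
  a - b + c - d + e = -1
  e = 3
  16a + 8b + 4c + 2d + e = 17
  81a + 27b + 9c + 3d + e = 99
Solving the system yields a = 2, b = -2, c = -3, d = 5, e = 3.
So g(u) = 2u⁴ - 2u³ - 3u² + 5u + 3.
Then g(1) = 5.

5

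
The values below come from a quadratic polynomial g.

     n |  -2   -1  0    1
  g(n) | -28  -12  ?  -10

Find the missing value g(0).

The 3 known points determine the degree-2 polynomial uniquely.
Write g(n) = an^2 + bn + c. Substituting each data point gives a linear system:
  4a - 2b + c = -28
  a - b + c = -12
  a + b + c = -10
Solving the system yields a = -5, b = 1, c = -6.
So g(n) = -5n² + n - 6.
Then g(0) = -6.

-6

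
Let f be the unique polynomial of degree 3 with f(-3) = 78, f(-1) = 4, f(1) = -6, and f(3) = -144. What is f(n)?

Write f(n) = an^3 + bn^2 + cn + d. Substituting each data point gives a linear system:
  -27a + 9b - 3c + d = 78
  -a + b - c + d = 4
  a + b + c + d = -6
  27a + 9b + 3c + d = -144
Solving the system yields a = -4, b = -4, c = -1, d = 3.
So f(n) = -4n^3 - 4n^2 - n + 3.
Check: f(-3) = 78. ✓

f(n) = -4n^3 - 4n^2 - n + 3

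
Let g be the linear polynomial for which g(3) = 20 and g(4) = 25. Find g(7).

Write g(t) = at + b. Substituting each data point gives a linear system:
  3a + b = 20
  4a + b = 25
Solving the system yields a = 5, b = 5.
So g(t) = 5t + 5.
Then g(7) = 40.

40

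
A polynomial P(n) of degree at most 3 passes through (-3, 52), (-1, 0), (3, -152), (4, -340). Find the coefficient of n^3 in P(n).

-4

Write P(n) = an^3 + bn^2 + cn + d. Substituting each data point gives a linear system:
  -27a + 9b - 3c + d = 52
  -a + b - c + d = 0
  27a + 9b + 3c + d = -152
  64a + 16b + 4c + d = -340
Solving the system yields a = -4, b = -6, c = 2, d = 4.
So P(n) = -4n³ - 6n² + 2n + 4.
The leading coefficient is -4.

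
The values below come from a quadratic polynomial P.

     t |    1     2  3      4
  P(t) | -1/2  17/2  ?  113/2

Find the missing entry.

On equispaced nodes a degree-2 polynomial has vanishing third forward difference, so
  - P(1) + 3·P(2) - 3·P(3) + P(4) = 0.
Substituting the known values and solving for P(3):
  -3·P(3) = -165/2
  P(3) = 55/2.

55/2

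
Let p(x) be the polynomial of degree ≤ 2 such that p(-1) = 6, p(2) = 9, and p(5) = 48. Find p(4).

31

Write p(x) = ax^2 + bx + c. Substituting each data point gives a linear system:
  a - b + c = 6
  4a + 2b + c = 9
  25a + 5b + c = 48
Solving the system yields a = 2, b = -1, c = 3.
So p(x) = 2x^2 - x + 3.
Then p(4) = 31.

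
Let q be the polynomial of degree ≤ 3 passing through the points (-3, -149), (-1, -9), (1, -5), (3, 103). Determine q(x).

Using the Lagrange interpolation formula with nodes -3, -1, 1, 3:
  L_0(x) = (x + 1)(x - 1)(x - 3) / -48
  L_1(x) = (x + 3)(x - 1)(x - 3) / 16
  L_2(x) = (x + 3)(x + 1)(x - 3) / -16
  L_3(x) = (x + 3)(x + 1)(x - 1) / 48
Then q(x) = -149·L_0(x) - 9·L_1(x) - 5·L_2(x) + 103·L_3(x).
Expanding and collecting terms gives q(x) = 5x^3 - 2x^2 - 3x - 5.
Check: q(-1) = -9. ✓

q(x) = 5x^3 - 2x^2 - 3x - 5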